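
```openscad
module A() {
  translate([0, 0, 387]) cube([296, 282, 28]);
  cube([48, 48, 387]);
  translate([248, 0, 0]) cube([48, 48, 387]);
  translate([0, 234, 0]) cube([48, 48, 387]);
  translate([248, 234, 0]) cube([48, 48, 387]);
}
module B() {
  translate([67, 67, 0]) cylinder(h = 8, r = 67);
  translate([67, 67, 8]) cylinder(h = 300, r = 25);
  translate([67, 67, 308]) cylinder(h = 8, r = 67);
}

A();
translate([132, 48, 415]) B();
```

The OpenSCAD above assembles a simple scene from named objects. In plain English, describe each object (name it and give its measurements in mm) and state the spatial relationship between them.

A is a four-legged stool. The seat is 296×282 mm, 28 mm thick, top at z = 415 mm. It stands on four square legs, each 48×48 mm in cross-section, from z = 0 to the seat underside, each flush with a corner of the seat.

B is a spool: two coaxial disc flanges of radius 67 mm and thickness 8 mm, joined by a core cylinder of radius 25 mm and height 300 mm. The lower flange rests on z = 0 and the three cylinders share a vertical axis.

The spool is on top of the stool.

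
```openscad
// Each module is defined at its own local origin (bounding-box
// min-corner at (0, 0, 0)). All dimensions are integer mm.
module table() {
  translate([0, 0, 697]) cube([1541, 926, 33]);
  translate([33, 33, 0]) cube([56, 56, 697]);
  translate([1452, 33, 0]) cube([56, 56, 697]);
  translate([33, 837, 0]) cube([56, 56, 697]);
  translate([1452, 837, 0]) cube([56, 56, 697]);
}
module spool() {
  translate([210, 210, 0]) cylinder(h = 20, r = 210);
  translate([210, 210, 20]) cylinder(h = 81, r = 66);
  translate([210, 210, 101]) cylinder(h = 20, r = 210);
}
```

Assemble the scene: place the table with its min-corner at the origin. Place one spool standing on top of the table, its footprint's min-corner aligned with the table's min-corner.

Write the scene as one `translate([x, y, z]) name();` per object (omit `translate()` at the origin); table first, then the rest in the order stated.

table();
translate([0, 0, 730]) spool();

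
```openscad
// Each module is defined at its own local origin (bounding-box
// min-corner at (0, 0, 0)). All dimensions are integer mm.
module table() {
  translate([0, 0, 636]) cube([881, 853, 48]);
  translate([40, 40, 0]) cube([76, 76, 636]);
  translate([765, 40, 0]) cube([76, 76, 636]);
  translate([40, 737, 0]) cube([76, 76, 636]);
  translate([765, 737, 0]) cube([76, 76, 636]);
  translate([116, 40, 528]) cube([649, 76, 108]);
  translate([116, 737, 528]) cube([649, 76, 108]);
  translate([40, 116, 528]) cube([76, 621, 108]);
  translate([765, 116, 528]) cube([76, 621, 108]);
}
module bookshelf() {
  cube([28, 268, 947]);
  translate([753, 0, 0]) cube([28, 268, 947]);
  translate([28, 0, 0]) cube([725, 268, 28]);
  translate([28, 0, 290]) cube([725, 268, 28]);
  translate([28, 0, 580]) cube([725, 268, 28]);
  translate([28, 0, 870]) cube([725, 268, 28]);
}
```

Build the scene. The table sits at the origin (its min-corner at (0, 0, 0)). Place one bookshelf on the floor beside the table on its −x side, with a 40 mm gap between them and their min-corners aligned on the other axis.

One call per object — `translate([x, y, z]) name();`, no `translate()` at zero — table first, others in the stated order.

table();
translate([-821, 0, 0]) bookshelf();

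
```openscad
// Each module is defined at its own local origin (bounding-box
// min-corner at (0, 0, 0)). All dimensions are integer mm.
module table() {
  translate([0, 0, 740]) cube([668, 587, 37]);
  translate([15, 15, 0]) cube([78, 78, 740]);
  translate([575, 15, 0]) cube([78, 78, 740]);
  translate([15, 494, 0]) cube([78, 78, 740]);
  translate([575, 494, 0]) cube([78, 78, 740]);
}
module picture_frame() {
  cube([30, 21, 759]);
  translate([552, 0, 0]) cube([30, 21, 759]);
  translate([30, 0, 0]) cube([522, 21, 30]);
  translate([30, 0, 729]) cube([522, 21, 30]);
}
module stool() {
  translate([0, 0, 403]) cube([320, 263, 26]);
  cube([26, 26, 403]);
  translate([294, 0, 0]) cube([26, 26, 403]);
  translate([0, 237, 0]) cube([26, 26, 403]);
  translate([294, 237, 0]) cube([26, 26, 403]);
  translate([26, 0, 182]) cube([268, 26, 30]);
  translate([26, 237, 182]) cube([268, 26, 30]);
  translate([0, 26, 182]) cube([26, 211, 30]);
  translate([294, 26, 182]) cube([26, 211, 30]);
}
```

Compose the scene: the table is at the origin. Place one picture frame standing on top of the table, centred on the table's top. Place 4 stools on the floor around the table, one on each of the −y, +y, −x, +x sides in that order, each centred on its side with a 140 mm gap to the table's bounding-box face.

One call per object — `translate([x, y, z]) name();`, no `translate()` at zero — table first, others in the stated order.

table();
translate([43, 283, 777]) picture_frame();
translate([174, -403, 0]) stool();
translate([174, 727, 0]) stool();
translate([-460, 162, 0]) stool();
translate([808, 162, 0]) stool();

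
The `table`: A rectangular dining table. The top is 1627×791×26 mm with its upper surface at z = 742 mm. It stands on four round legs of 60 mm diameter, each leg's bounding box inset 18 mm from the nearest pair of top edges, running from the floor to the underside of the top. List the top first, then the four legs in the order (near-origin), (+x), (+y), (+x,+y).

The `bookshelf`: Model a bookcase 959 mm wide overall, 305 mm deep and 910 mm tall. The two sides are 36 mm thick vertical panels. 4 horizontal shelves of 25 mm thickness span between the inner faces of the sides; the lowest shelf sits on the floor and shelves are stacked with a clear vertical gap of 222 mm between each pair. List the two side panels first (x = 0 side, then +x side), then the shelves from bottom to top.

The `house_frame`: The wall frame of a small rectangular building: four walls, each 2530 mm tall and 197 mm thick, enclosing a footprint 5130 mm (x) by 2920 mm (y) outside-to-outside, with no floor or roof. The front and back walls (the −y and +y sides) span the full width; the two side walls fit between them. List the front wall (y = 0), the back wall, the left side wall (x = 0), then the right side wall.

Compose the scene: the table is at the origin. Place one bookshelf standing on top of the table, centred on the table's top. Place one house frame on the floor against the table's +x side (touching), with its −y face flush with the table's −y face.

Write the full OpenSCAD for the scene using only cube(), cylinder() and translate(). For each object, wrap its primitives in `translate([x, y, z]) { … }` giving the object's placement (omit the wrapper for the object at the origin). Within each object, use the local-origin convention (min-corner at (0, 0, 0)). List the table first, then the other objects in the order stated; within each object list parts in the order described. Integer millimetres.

translate([0, 0, 716]) cube([1627, 791, 26]);
translate([48, 48, 0]) cylinder(h = 716, r = 30);
translate([1579, 48, 0]) cylinder(h = 716, r = 30);
translate([48, 743, 0]) cylinder(h = 716, r = 30);
translate([1579, 743, 0]) cylinder(h = 716, r = 30);
translate([334, 243, 742]) {
  cube([36, 305, 910]);
  translate([923, 0, 0]) cube([36, 305, 910]);
  translate([36, 0, 0]) cube([887, 305, 25]);
  translate([36, 0, 247]) cube([887, 305, 25]);
  translate([36, 0, 494]) cube([887, 305, 25]);
  translate([36, 0, 741]) cube([887, 305, 25]);
}
translate([1627, 0, 0]) {
  cube([5130, 197, 2530]);
  translate([0, 2723, 0]) cube([5130, 197, 2530]);
  translate([0, 197, 0]) cube([197, 2526, 2530]);
  translate([4933, 197, 0]) cube([197, 2526, 2530]);
}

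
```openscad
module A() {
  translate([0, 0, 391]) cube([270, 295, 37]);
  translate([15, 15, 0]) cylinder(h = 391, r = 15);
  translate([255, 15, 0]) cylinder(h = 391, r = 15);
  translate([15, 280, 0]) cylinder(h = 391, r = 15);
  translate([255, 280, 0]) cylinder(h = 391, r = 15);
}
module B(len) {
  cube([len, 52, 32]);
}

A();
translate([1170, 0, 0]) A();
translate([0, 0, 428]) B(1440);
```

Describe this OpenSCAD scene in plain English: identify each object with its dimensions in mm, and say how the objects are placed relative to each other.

A is a four-legged stool. The seat is a 270×295×37 mm slab whose top surface is at z = 428 mm; four round legs, each 30 mm in diameter, run from the floor (z = 0) to the underside of the seat, each leg's axis is inset half a diameter from the nearest pair of seat edges (so the leg's bounding box is flush with the corner).

B is a rectangular beam 1440 mm long (x), 52 mm deep (y), 32 mm thick (z).

The beam spans the tops of two stools placed 900 mm apart, resting at z = 428 mm.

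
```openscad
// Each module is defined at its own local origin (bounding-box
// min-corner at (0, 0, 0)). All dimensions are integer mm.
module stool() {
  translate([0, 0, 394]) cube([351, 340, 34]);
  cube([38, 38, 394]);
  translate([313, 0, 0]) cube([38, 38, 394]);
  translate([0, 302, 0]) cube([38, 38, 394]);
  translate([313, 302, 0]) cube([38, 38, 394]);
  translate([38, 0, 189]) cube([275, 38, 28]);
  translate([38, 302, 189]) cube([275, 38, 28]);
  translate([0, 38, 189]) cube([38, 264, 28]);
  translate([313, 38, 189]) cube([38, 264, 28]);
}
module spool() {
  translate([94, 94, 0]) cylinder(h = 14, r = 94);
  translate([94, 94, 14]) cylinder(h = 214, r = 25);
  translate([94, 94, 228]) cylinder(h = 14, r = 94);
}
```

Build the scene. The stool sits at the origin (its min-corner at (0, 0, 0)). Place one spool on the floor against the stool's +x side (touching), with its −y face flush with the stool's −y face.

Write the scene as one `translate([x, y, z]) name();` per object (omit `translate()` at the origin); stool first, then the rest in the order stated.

stool();
translate([351, 0, 0]) spool();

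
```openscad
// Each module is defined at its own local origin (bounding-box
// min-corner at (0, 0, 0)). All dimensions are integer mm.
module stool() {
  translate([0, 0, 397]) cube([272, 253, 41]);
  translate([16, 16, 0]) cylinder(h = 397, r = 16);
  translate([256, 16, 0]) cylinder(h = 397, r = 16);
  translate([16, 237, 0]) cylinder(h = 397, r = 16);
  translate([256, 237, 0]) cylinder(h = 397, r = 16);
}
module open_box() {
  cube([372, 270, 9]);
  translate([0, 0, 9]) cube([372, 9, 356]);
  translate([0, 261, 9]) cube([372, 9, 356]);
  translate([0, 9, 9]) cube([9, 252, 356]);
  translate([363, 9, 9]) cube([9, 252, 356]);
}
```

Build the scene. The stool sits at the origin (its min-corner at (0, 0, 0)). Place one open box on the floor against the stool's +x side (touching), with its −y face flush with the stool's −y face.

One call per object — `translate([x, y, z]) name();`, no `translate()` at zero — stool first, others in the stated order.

stool();
translate([272, 0, 0]) open_box();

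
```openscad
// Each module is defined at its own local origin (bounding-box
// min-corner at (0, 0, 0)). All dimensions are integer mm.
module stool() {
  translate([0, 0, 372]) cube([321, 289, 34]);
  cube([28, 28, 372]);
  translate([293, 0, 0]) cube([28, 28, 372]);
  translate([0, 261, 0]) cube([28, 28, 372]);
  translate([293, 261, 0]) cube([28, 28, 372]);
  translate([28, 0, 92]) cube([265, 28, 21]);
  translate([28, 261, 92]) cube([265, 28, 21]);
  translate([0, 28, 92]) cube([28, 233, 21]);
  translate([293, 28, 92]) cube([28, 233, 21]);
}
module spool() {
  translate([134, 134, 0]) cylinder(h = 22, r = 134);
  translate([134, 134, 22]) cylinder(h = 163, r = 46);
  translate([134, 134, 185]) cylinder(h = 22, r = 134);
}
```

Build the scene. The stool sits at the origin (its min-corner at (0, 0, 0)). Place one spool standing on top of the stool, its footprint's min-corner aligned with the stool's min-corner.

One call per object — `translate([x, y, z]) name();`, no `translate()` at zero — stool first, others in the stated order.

stool();
translate([0, 0, 406]) spool();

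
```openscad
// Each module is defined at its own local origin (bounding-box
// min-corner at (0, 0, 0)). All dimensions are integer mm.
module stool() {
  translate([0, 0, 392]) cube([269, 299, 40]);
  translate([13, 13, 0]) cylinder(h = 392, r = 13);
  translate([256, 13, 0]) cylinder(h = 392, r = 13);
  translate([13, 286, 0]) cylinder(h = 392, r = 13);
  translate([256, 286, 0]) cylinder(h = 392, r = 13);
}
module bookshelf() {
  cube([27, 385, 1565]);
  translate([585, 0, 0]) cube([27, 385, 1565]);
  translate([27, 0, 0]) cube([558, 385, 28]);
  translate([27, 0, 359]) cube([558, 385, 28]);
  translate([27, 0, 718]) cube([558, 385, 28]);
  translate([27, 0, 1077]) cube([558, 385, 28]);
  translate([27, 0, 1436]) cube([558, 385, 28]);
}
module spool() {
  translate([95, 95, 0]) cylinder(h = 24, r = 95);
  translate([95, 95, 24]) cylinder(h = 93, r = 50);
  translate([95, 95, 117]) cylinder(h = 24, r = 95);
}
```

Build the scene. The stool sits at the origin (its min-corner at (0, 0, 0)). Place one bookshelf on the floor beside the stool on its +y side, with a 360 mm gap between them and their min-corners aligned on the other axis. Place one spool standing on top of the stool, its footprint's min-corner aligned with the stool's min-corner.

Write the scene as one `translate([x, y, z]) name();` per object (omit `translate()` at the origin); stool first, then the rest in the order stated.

stool();
translate([0, 659, 0]) bookshelf();
translate([0, 0, 432]) spool();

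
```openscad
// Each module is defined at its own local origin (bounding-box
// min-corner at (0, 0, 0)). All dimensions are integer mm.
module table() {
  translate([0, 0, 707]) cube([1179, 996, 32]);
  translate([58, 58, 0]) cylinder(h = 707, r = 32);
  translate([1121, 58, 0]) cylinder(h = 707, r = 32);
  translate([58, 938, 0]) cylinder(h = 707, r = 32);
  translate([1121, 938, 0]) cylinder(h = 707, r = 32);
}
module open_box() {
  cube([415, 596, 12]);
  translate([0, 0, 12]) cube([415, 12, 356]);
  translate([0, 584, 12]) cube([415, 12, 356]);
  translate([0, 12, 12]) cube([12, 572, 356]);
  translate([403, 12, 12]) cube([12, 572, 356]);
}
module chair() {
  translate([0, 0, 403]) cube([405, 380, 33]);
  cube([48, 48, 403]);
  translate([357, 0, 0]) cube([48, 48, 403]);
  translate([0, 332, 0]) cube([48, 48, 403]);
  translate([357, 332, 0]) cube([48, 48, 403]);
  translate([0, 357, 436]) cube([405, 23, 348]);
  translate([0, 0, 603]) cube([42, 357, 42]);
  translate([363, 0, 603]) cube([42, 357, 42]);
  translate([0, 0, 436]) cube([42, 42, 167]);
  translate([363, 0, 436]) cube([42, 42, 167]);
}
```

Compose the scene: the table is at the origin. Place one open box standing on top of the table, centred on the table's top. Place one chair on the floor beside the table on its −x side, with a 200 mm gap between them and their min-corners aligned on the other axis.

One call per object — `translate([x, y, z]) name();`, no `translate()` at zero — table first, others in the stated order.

table();
translate([382, 200, 739]) open_box();
translate([-605, 0, 0]) chair();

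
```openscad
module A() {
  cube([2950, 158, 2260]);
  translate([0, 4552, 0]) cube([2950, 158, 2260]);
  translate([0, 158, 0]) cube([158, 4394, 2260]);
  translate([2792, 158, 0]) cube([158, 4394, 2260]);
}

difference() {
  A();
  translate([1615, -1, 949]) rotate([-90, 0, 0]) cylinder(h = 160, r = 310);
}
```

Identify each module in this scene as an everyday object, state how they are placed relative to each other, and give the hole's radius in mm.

The subtracted cylinder has r = 310 mm.

A is a house frame. The house frame has a circular hole through its front wall. The hole's radius is 310 mm.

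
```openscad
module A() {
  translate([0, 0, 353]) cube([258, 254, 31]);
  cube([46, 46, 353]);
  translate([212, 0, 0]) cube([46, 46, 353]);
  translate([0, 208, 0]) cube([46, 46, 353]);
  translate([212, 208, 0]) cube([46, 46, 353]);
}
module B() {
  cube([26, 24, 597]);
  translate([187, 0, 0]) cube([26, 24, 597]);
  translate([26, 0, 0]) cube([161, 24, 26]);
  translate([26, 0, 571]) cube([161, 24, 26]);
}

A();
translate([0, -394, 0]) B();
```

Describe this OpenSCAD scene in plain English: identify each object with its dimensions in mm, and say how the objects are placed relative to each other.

A is a four-legged stool. The seat is 258×254 mm, 31 mm thick, top at z = 384 mm. It stands on four square legs, each 46×46 mm in cross-section, from z = 0 to the seat underside, each flush with a corner of the seat.

B is a rectangular picture frame lying in the x–z plane (depth along y). The opening is 161 mm wide (x) by 545 mm tall (z), surrounded by a border 26 mm wide on all four sides. The frame is 24 mm deep and is made of two full-height vertical stiles with two horizontal rails fitted between them.

The picture frame is on the floor beside the stool on its −y side.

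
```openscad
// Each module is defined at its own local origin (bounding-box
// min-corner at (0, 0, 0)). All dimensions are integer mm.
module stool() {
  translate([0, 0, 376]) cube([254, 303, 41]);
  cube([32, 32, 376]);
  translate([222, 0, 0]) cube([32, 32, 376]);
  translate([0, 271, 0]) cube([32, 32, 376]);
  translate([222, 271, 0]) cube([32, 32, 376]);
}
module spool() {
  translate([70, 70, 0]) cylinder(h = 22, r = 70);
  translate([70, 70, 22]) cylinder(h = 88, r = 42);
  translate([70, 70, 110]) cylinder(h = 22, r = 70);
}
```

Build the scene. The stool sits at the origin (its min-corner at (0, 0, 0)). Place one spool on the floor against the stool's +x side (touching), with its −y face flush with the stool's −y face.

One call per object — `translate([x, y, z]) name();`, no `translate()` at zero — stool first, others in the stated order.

stool();
translate([254, 0, 0]) spool();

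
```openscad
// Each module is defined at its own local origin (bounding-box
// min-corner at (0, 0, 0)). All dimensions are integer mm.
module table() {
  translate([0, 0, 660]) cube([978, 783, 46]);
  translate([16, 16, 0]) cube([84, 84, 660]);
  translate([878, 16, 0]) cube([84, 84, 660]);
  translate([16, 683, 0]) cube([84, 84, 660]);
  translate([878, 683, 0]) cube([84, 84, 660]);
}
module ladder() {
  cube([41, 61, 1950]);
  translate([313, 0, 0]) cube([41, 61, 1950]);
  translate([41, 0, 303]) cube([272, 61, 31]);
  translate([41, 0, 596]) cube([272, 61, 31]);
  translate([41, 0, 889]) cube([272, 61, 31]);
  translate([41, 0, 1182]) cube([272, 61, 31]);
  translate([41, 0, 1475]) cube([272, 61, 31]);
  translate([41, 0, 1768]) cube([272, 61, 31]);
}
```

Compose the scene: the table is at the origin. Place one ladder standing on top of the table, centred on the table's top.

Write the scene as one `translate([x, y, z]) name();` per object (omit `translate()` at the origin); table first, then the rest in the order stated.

table();
translate([312, 361, 706]) ladder();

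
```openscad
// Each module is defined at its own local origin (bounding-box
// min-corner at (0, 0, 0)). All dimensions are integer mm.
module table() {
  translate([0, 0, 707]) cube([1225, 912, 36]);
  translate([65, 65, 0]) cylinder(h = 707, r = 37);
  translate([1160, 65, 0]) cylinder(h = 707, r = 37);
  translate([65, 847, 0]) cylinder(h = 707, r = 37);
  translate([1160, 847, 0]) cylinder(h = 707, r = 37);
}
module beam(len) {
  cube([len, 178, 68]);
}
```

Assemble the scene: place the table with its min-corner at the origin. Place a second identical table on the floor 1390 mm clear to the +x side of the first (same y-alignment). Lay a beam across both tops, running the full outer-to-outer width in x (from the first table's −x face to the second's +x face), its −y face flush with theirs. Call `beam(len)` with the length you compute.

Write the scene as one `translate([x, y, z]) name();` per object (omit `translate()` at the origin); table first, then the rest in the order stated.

table();
translate([2615, 0, 0]) table();
translate([0, 0, 743]) beam(3840);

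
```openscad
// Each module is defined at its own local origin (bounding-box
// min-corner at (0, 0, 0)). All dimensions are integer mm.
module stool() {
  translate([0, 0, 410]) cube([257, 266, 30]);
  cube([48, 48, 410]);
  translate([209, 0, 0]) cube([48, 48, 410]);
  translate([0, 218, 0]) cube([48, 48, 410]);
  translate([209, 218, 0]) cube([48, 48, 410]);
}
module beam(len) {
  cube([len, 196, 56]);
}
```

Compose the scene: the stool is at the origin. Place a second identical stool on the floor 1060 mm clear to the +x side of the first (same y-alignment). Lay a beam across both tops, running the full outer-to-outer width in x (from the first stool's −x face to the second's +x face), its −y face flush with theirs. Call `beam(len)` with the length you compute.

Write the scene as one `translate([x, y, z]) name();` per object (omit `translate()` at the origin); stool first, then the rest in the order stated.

stool();
translate([1317, 0, 0]) stool();
translate([0, 0, 440]) beam(1574);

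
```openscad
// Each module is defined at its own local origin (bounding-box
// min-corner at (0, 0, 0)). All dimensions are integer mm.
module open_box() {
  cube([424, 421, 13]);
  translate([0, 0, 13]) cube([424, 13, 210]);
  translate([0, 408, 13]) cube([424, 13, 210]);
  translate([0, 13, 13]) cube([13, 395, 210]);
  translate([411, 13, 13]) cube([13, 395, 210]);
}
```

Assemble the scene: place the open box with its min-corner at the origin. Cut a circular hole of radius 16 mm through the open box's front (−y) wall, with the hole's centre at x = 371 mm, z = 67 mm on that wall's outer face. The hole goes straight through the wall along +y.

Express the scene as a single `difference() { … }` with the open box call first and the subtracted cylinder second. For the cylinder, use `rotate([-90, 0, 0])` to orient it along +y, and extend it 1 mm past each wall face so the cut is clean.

difference() {
  open_box();
  translate([371, -1, 67]) rotate([-90, 0, 0]) cylinder(h = 15, r = 16);
}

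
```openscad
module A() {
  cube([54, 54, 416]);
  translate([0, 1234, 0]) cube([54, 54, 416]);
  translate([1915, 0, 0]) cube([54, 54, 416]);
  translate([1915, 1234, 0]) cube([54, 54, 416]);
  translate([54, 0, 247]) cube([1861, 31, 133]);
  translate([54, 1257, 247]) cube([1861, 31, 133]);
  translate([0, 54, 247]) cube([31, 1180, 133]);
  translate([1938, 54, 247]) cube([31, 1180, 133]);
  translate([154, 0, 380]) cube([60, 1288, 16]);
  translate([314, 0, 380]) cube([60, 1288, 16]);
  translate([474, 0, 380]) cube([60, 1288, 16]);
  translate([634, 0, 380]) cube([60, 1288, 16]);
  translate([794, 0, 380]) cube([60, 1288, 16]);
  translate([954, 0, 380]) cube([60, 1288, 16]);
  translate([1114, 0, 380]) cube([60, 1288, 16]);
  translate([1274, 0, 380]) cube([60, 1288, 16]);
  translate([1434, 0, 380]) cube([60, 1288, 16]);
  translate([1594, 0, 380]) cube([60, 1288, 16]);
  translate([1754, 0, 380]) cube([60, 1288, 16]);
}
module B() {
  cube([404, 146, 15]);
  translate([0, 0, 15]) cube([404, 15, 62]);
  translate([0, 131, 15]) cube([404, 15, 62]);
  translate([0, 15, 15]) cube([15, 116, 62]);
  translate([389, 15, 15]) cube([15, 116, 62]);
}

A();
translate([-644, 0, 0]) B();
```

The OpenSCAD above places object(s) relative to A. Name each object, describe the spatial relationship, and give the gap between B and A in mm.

The open box's nearest face is 240 mm from the bed frame's −x face.

A is a bed frame. B is an open box. The open box is on the floor beside the bed frame on its −x side. The gap between the open box and the bed frame is 240 mm.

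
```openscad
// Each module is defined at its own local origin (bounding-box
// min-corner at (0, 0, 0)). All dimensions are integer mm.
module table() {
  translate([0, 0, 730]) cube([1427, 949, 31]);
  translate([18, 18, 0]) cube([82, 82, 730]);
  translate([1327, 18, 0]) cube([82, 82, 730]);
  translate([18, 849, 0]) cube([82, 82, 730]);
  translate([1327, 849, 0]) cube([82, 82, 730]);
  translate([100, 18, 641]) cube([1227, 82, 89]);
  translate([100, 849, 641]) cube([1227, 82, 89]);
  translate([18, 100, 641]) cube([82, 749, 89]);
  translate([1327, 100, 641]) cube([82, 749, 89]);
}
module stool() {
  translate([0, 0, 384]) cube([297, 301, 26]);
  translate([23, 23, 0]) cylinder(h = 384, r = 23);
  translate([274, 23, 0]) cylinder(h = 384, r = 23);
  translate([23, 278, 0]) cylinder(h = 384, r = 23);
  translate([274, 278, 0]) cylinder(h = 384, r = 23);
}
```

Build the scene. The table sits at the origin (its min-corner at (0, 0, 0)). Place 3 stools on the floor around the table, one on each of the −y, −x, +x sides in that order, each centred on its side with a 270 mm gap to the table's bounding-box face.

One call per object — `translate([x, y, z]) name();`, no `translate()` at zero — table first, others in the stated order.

table();
translate([565, -571, 0]) stool();
translate([-567, 324, 0]) stool();
translate([1697, 324, 0]) stool();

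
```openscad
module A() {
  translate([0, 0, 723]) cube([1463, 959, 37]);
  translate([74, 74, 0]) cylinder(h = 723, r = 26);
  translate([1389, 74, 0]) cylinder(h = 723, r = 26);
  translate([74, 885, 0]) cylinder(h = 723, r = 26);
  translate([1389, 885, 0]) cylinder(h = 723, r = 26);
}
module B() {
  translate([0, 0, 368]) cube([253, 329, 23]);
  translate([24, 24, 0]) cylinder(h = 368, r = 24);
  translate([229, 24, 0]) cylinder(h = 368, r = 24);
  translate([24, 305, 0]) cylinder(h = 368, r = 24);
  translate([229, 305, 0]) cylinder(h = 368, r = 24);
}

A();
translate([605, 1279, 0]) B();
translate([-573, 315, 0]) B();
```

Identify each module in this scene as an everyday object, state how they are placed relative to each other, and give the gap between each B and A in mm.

Each stool's nearest face is 320 mm from the table's bounding box.

A is a table. B is a stool. Two stools sit around the table at the +y, −x sides. The gap between each stool and the table is 320 mm.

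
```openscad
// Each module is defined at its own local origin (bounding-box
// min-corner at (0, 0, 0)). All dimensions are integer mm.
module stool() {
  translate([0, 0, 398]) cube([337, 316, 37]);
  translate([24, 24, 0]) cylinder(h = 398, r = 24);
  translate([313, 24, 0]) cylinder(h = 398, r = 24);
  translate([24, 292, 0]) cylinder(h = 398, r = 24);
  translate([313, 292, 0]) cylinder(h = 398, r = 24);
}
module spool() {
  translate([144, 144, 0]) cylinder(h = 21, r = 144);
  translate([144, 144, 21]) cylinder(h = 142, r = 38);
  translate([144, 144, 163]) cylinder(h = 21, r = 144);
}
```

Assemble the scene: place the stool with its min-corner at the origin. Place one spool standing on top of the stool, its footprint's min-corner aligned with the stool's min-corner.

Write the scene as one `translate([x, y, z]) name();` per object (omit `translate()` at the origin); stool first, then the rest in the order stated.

stool();
translate([0, 0, 435]) spool();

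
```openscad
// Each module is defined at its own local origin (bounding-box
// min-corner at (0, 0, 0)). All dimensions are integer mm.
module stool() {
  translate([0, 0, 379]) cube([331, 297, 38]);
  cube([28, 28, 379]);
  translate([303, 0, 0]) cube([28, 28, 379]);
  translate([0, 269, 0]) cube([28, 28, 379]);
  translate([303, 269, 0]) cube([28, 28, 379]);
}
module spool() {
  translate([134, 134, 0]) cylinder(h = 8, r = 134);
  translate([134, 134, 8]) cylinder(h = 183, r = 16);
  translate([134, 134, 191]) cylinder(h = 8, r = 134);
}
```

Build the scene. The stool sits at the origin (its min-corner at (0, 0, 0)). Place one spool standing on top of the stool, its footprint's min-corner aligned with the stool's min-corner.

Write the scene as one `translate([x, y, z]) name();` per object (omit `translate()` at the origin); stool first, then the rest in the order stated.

stool();
translate([0, 0, 417]) spool();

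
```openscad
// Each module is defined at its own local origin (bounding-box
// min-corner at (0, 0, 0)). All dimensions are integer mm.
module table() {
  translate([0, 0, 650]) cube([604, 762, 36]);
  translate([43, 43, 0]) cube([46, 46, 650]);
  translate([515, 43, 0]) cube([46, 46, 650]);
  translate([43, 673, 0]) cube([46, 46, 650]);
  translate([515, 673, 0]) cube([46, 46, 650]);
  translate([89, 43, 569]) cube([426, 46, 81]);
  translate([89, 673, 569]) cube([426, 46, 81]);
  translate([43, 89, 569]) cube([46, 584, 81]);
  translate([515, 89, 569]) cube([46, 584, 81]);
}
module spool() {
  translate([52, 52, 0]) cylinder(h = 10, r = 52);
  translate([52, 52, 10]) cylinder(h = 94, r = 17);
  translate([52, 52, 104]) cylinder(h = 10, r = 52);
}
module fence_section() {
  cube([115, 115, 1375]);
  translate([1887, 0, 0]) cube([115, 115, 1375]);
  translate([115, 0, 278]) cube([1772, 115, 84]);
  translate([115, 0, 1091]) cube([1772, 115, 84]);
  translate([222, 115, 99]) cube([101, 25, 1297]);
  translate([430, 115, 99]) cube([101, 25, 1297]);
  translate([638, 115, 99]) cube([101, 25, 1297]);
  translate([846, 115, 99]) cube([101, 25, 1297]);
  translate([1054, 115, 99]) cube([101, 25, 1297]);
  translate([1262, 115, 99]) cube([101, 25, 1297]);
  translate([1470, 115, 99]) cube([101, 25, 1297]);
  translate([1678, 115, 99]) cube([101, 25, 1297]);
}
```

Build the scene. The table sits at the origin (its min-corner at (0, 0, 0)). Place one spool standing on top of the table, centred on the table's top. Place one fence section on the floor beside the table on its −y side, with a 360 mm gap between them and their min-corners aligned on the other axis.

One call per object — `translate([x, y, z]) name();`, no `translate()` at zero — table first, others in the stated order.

table();
translate([250, 329, 686]) spool();
translate([0, -500, 0]) fence_section();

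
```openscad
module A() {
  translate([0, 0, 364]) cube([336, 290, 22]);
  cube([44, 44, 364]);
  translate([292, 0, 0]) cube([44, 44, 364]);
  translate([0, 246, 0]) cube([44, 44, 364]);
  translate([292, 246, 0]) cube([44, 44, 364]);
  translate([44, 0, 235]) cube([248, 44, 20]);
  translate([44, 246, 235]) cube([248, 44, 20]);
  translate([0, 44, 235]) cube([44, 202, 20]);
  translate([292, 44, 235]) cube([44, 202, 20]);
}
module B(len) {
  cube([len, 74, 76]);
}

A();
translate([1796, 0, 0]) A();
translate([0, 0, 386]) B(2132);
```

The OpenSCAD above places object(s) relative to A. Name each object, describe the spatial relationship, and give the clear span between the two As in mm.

A is a stool. B is a beam. A beam spans the tops of two stools. The clear span between the two stools is 1460 mm.

Second stool starts at x = 1796; first ends at x = 336; clear span = 1796 − 336 = 1460 mm.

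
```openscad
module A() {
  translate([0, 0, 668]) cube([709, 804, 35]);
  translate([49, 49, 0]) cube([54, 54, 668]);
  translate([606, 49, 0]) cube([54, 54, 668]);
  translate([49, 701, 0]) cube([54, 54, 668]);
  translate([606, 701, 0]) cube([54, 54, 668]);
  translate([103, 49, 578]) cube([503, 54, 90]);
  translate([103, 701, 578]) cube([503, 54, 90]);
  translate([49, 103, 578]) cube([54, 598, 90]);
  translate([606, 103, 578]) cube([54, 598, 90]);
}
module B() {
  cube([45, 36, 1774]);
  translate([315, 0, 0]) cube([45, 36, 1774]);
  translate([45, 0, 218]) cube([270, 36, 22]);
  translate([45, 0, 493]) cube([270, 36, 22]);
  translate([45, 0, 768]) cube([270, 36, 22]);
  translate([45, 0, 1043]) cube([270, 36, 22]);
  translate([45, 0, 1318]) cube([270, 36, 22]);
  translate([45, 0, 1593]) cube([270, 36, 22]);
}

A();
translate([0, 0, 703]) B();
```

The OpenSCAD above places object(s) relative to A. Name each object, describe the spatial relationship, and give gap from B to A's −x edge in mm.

The ladder's min-x is at 0; the table's min-x is 0; gap = 0 mm.

A is a table. B is a ladder. The ladder is on top of the table. The gap from the ladder to the table's −x edge is 0 mm.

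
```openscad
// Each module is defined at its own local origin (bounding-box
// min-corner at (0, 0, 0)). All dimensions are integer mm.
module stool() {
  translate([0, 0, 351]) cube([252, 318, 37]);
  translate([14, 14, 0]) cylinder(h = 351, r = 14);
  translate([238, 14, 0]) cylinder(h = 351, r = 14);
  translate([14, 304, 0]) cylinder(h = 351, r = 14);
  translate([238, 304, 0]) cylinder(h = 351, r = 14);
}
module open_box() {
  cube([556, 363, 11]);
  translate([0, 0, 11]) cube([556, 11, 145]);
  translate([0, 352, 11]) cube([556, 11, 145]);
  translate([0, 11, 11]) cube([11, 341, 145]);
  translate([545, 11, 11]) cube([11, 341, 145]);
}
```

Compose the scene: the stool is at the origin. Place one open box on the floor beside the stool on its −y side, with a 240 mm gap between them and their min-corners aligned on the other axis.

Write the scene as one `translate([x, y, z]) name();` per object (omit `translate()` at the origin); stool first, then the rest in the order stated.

stool();
translate([0, -603, 0]) open_box();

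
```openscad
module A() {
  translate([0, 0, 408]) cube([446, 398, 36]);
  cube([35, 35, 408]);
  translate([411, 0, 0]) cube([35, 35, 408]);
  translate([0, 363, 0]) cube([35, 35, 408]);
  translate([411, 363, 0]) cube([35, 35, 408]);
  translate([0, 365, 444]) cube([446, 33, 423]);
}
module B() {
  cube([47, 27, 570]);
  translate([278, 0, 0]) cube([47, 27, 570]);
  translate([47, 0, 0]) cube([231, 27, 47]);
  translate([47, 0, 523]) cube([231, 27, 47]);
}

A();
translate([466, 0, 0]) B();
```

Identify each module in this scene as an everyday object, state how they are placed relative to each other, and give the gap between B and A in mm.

A is a chair. B is a picture frame. The picture frame is on the floor beside the chair on its +x side. The gap between the picture frame and the chair is 20 mm.

The picture frame's nearest face is 20 mm from the chair's +x face.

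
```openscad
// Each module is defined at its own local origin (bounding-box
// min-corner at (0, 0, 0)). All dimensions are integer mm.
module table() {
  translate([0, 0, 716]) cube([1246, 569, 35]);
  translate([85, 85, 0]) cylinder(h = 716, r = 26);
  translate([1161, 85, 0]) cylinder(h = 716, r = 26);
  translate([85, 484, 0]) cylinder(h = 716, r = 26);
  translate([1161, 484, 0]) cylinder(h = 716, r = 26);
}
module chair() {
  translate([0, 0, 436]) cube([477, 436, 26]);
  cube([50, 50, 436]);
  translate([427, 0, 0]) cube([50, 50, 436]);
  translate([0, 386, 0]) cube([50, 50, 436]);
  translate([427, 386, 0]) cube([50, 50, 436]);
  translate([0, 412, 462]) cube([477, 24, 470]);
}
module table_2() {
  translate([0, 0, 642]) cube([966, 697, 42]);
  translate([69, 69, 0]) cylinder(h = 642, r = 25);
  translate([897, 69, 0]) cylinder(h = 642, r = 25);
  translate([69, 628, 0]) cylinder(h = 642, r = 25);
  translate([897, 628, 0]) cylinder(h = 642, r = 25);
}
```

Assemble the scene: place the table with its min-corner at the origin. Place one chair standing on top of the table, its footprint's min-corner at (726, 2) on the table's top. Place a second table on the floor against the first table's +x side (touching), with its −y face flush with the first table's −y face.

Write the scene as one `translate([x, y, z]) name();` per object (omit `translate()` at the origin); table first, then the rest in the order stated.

table();
translate([726, 2, 751]) chair();
translate([1246, 0, 0]) table_2();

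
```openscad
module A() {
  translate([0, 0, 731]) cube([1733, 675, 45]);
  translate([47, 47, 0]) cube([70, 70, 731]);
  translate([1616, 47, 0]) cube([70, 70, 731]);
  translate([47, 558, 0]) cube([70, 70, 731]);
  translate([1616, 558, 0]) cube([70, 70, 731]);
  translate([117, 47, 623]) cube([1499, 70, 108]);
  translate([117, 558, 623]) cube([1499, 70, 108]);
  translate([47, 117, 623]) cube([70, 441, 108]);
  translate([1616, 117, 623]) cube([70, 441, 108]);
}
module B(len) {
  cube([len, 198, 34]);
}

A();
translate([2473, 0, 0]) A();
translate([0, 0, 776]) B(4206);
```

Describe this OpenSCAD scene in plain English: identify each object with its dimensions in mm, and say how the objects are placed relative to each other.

A is a rectangular dining table. The top is 1733×675×45 mm with its upper surface at z = 776 mm. It stands on four 70×70 mm square legs, each inset 47 mm from the nearest pair of top edges, running from the floor to the underside of the top. Four apron rails, 70 mm thick and 108 mm tall, run between adjacent legs with their top edges flush with the underside of the top and their outer faces flush with the legs' outer faces.

B is a rectangular beam 4206 mm long (x), 198 mm deep (y), 34 mm thick (z).

The beam spans the tops of two tables placed 740 mm apart, resting at z = 776 mm.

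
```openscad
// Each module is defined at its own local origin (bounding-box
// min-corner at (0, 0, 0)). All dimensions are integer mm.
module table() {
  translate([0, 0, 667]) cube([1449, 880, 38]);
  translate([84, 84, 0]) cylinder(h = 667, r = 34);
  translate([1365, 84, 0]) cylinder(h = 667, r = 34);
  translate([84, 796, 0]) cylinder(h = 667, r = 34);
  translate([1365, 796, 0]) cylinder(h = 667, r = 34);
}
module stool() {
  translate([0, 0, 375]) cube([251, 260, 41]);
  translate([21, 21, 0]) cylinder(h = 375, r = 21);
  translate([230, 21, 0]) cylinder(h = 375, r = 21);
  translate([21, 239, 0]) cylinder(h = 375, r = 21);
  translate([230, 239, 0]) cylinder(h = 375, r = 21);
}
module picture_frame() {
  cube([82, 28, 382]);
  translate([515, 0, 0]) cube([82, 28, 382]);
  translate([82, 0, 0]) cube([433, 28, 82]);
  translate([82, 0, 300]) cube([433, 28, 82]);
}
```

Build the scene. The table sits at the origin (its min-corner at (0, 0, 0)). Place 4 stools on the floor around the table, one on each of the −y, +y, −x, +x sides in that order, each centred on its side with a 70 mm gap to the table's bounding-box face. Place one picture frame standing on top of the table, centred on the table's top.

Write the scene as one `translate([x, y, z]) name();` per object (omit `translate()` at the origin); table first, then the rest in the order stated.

table();
translate([599, -330, 0]) stool();
translate([599, 950, 0]) stool();
translate([-321, 310, 0]) stool();
translate([1519, 310, 0]) stool();
translate([426, 426, 705]) picture_frame();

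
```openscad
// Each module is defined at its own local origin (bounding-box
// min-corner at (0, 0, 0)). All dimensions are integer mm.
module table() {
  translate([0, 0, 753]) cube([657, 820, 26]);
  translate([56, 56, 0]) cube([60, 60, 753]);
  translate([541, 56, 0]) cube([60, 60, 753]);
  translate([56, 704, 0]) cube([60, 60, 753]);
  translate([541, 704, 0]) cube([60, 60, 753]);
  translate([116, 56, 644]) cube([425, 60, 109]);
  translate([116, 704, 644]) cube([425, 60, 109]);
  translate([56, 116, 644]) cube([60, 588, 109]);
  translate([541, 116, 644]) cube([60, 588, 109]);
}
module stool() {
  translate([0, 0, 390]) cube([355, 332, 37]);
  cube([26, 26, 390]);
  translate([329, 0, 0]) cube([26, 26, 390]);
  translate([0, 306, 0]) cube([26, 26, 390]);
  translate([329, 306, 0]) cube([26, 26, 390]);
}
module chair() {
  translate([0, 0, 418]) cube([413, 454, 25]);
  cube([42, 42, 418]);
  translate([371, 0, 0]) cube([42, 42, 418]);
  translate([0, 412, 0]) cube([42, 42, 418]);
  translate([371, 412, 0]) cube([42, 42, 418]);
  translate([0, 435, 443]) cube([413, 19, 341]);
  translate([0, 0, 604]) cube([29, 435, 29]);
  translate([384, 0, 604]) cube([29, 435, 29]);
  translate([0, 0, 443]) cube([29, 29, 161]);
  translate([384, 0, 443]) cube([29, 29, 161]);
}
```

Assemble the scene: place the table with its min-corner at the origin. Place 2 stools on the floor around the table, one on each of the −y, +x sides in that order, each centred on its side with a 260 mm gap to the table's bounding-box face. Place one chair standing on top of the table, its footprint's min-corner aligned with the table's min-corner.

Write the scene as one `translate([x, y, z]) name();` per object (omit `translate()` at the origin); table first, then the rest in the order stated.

table();
translate([151, -592, 0]) stool();
translate([917, 244, 0]) stool();
translate([0, 0, 779]) chair();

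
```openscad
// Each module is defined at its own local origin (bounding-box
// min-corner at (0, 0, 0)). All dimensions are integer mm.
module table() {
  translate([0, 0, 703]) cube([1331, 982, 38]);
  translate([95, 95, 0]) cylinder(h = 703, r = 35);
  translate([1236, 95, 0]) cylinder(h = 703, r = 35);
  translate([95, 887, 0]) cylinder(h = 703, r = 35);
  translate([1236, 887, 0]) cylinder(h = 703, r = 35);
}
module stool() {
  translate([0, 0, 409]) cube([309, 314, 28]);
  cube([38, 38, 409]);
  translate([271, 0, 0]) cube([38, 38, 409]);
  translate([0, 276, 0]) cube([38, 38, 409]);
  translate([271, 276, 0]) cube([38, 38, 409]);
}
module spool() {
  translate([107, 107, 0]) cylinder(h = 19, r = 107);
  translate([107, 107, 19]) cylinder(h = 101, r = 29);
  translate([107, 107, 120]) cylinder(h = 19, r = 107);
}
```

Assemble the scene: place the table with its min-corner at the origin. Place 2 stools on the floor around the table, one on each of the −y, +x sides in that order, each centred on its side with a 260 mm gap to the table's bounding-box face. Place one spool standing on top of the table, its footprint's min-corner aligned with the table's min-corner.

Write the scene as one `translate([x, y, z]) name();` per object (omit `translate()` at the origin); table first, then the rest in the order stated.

table();
translate([511, -574, 0]) stool();
translate([1591, 334, 0]) stool();
translate([0, 0, 741]) spool();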